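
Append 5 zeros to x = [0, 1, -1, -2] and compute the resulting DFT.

Original 4-point DFT: [-2, 1-3i, 0, 1+3i]
Zero-padded 9-point DFT provides frequency interpolation.

DFT_9([x, 0, ...]) = [-2, 1.5924+2.0741i, 2.1133-2.3748i, -2.0000-1.7321i, -0.7057+0.7472i, -0.7057-0.7472i, -2.0000+1.7321i, 2.1133+2.3748i, 1.5924-2.0741i]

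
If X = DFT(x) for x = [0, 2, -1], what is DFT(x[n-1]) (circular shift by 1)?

Time shift by 1: X_shifted[k] = ω_3^(1k) · X[k]
Shifted x = [-1, 0, 2]

DFT(x[n-1]) = [1, -2.0000+1.7321i, -2.0000-1.7321i]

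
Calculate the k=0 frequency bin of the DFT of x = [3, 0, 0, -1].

X[0] = Σ(n=0 to 3) x[n] · ω_4^0 = Σ x[n]
= (3) + (0) + (0) + (-1)

X[0] = 2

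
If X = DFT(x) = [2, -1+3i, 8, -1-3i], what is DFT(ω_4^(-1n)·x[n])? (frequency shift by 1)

Modulation property: DFT(ω_4^(-1n)·x[n]) = X[(k-1) mod 4], so circularly shift X by 1 positions.

X[k-1] = [-1-3i, 2, -1+3i, 8]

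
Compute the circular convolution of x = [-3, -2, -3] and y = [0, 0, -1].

(x ⊛ y)[n] = Σ(m=0 to 2) x[m] · y[(n-m) mod 3]

Computing each output sample:
(x ⊛ y)[0] = 2
(x ⊛ y)[1] = 3
(x ⊛ y)[2] = 3

x ⊛ y = [2, 3, 3]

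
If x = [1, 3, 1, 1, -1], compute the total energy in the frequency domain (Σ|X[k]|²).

Parseval: Σ|x[n]|² = (1/N)Σ|X[k]|², so Σ|X[k]|² = N·Σ|x[n]|² = 5·13.0000

Σ|X[k]|² = N·Σ|x[n]|² = 5·13.0000 = 65.0000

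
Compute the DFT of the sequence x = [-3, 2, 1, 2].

X[k] = Σ(n=0 to 3) x[n] · ω_4^(nk)
where ω_4 = e^(-2πi/4)

Computing each X[k]:
X[0] = 2
X[1] = -4
X[2] = -6
X[3] = -4

X = [2, -4, -6, -4]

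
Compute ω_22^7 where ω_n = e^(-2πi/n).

ω_22^7 = e^(-2πi·7/22)
= cos(-2π·7/22) + i·sin(-2π·7/22)
= cos(-14π/22) + i·sin(-14π/22)

ω_22^7 = cos(-14π/22) + i·sin(-14π/22) = -0.4154-0.9096i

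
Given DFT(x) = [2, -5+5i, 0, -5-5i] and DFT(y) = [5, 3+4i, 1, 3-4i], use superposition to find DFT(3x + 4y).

By linearity: DFT(3x + 4y) = 3·DFT(x) + 4·DFT(y)
= 3·[2, -5+5i, 0, -5-5i] + 4·[5, 3+4i, 1, 3-4i]

Computing element-wise:
Z[0] = 3·(2) + 4·(5) = 26
Z[1] = 3·(-5+5i) + 4·(3+4i) = -3+31i
Z[2] = 3·(0) + 4·(1) = 4
Z[3] = 3·(-5-5i) + 4·(3-4i) = -3-31i

DFT(3x + 4y) = 3·X + 4·Y = [26, -3+31i, 4, -3-31i]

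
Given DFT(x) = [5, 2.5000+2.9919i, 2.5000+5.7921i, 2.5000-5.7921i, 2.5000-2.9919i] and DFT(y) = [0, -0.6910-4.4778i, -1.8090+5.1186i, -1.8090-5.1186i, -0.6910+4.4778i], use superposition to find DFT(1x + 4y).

By linearity: DFT(1x + 4y) = 1·DFT(x) + 4·DFT(y)
= 1·[5, 2.5000+2.9919i, 2.5000+5.7921i, 2.5000-5.7921i, 2.5000-2.9919i] + 4·[0, -0.6910-4.4778i, -1.8090+5.1186i, -1.8090-5.1186i, -0.6910+4.4778i]

Computing element-wise:
Z[0] = 1·(5) + 4·(0) = 5
Z[1] = 1·(2.5000+2.9919i) + 4·(-0.6910-4.4778i) = -0.2640-14.9193i
Z[2] = 1·(2.5000+5.7921i) + 4·(-1.8090+5.1186i) = -4.7360+26.2665i
Z[3] = 1·(2.5000-5.7921i) + 4·(-1.8090-5.1186i) = -4.7360-26.2665i
Z[4] = 1·(2.5000-2.9919i) + 4·(-0.6910+4.4778i) = -0.2640+14.9193i

DFT(1x + 4y) = 1·X + 4·Y = [5, -0.2640-14.9193i, -4.7360+26.2665i, -4.7360-26.2665i, -0.2640+14.9193i]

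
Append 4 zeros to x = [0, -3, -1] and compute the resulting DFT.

Original 3-point DFT: [-4, 2.0000+1.7321i, 2.0000-1.7321i]
Zero-padded 7-point DFT provides frequency interpolation.

DFT_7([x, 0, ...]) = [-4, -1.6479+3.3204i, 1.5685+2.4909i, 2.0794+0.5198i, 2.0794-0.5198i, 1.5685-2.4909i, -1.6479-3.3204i]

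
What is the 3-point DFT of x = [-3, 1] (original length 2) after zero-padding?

Original 2-point DFT: [-2, -4]
Zero-padded 3-point DFT provides frequency interpolation.

DFT_3([x, 0, ...]) = [-2, -3.5000-0.8660i, -3.5000+0.8660i]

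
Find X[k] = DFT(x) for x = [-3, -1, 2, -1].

X[k] = Σ(n=0 to 3) x[n] · ω_4^(nk)
where ω_4 = e^(-2πi/4)

Computing each X[k]:
X[0] = -3
X[1] = -5
X[2] = 1
X[3] = -5

X = [-3, -5, 1, -5]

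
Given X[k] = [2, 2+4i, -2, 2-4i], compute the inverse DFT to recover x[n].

x[n] = (1/4) Σ(k=0 to 3) X[k] · e^(2πikn/4)

Computing each x[n]:
x[0] = 1
x[1] = -1
x[2] = -1
x[3] = 3

x = [1, -1, -1, 3]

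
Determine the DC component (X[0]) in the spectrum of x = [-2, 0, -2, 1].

X[0] = Σ(n=0 to 3) x[n] · ω_4^0 = Σ x[n]
= (-2) + (0) + (-2) + (1)

X[0] = -3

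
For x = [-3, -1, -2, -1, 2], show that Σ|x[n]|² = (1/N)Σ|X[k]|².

Time domain:
Σ|x[n]|² = |-3|² + |-1|² + |-2|² + |-1|² + |2|² = 19.0000

Frequency domain:
(1/5)Σ|X[k]|² = (1/5)(|-5|² + |-0.2639+3.4410i|² + |-4.7361+0.8123i|² + |-4.7361-0.8123i|² + |-0.2639-3.4410i|²) = (1/5)·95.0000 = 19.0000

Both sides agree, confirming Parseval's theorem.

Σ|x[n]|² = (1/N)Σ|X[k]|² = 19.0000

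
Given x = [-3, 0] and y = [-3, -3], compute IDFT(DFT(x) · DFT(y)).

(x ⊛ y)[n] = Σ(m=0 to 1) x[m] · y[(n-m) mod 2]

Computing each output sample:
(x ⊛ y)[0] = 9
(x ⊛ y)[1] = 9

x ⊛ y = [9, 9]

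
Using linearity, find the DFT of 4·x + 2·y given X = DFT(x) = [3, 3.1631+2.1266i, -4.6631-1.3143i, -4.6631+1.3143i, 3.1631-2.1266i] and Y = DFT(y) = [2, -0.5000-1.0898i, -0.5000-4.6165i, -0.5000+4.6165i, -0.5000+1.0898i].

By linearity: DFT(4x + 2y) = 4·DFT(x) + 2·DFT(y)
= 4·[3, 3.1631+2.1266i, -4.6631-1.3143i, -4.6631+1.3143i, 3.1631-2.1266i] + 2·[2, -0.5000-1.0898i, -0.5000-4.6165i, -0.5000+4.6165i, -0.5000+1.0898i]

Computing element-wise:
Z[0] = 4·(3) + 2·(2) = 16
Z[1] = 4·(3.1631+2.1266i) + 2·(-0.5000-1.0898i) = 11.6524+6.3268i
Z[2] = 4·(-4.6631-1.3143i) + 2·(-0.5000-4.6165i) = -19.6524-14.4902i
Z[3] = 4·(-4.6631+1.3143i) + 2·(-0.5000+4.6165i) = -19.6524+14.4902i
Z[4] = 4·(3.1631-2.1266i) + 2·(-0.5000+1.0898i) = 11.6524-6.3268i

DFT(4x + 2y) = 4·X + 2·Y = [16, 11.6524+6.3268i, -19.6524-14.4902i, -19.6524+14.4902i, 11.6524-6.3268i]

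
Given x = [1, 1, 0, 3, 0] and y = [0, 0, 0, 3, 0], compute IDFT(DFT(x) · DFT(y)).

(x ⊛ y)[n] = Σ(m=0 to 4) x[m] · y[(n-m) mod 5]

Computing each output sample:
(x ⊛ y)[0] = 0
(x ⊛ y)[1] = 9
(x ⊛ y)[2] = 0
(x ⊛ y)[3] = 3
(x ⊛ y)[4] = 3

x ⊛ y = [0, 9, 0, 3, 3]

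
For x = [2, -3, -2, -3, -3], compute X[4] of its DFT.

X[4] = Σ(n=0 to 4) x[n] · ω_5^(4n) where ω_5 = e^(-2πi/5)
= (2)·ω_5^0 + (-3)·ω_5^4 + (-2)·ω_5^8 + (-3)·ω_5^12 + (-3)·ω_5^16

X[4] = 4.1910+0.5878i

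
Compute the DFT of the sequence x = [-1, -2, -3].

X[k] = Σ(n=0 to 2) x[n] · ω_3^(nk)
where ω_3 = e^(-2πi/3)

Computing each X[k]:
X[0] = -6
X[1] = 1.5000-0.8660i
X[2] = 1.5000+0.8660i

X = [-6, 1.5000-0.8660i, 1.5000+0.8660i]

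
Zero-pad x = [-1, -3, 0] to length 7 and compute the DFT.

Original 3-point DFT: [-4, 0.5000+2.5981i, 0.5000-2.5981i]
Zero-padded 7-point DFT provides frequency interpolation.

DFT_7([x, 0, ...]) = [-4, -2.8705+2.3455i, -0.3324+2.9248i, 1.7029+1.3017i, 1.7029-1.3017i, -0.3324-2.9248i, -2.8705-2.3455i]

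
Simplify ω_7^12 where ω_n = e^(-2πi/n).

Since ω_7^7 = 1, powers reduce modulo 7.
12 mod 7 = 5
So ω_7^12 = ω_7^5 = e^(-2πi·5/7)

ω_7^12 = ω_7^5 = -0.2225+0.9749i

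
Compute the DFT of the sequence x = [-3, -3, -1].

X[k] = Σ(n=0 to 2) x[n] · ω_3^(nk)
where ω_3 = e^(-2πi/3)

Computing each X[k]:
X[0] = -7
X[1] = -1.0000+1.7321i
X[2] = -1.0000-1.7321i

X = [-7, -1.0000+1.7321i, -1.0000-1.7321i]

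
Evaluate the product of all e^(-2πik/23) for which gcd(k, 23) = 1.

The primitive 23rd roots of unity are ω_23^k for k coprime to 23: k ∈ {1, 2, 3, 4, 5, 6, 7, 8, 9, 10, 11, 12, 13, 14, 15, 16, 17, 18, 19, 20, 21, 22}
Their product equals the constant term of the cyclotomic polynomial Φ_23(x) up to sign.
For n ≥ 3, the product of all primitive nth roots of unity is 1. (For n=1 it is 1; for n=2 it is -1.)

1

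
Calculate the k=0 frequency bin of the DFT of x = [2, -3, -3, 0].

X[0] = Σ(n=0 to 3) x[n] · ω_4^0 = Σ x[n]
= (2) + (-3) + (-3) + (0)

X[0] = -4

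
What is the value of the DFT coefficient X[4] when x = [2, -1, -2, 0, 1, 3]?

X[4] = Σ(n=0 to 5) x[n] · ω_6^(4n) where ω_6 = e^(-2πi/6)
= (2)·ω_6^0 + (-1)·ω_6^4 + (-2)·ω_6^8 + (0)·ω_6^12 + (1)·ω_6^16 + (3)·ω_6^20

X[4] = 1.5000-0.8660i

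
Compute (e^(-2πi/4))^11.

Since ω_4^4 = 1, powers reduce modulo 4.
11 mod 4 = 3
So ω_4^11 = ω_4^3 = e^(-2πi·3/4)

ω_4^11 = ω_4^3 = 1i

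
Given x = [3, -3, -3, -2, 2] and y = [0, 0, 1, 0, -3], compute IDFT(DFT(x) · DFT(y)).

(x ⊛ y)[n] = Σ(m=0 to 4) x[m] · y[(n-m) mod 5]

Computing each output sample:
(x ⊛ y)[0] = 7
(x ⊛ y)[1] = 11
(x ⊛ y)[2] = 9
(x ⊛ y)[3] = -9
(x ⊛ y)[4] = -12

x ⊛ y = [7, 11, 9, -9, -12]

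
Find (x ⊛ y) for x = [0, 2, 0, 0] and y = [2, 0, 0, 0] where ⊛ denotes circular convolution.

(x ⊛ y)[n] = Σ(m=0 to 3) x[m] · y[(n-m) mod 4]

Computing each output sample:
(x ⊛ y)[0] = 0
(x ⊛ y)[1] = 4
(x ⊛ y)[2] = 0
(x ⊛ y)[3] = 0

x ⊛ y = [0, 4, 0, 0]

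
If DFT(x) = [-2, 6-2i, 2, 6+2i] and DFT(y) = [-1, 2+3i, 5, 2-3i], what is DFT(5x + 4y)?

By linearity: DFT(5x + 4y) = 5·DFT(x) + 4·DFT(y)
= 5·[-2, 6-2i, 2, 6+2i] + 4·[-1, 2+3i, 5, 2-3i]

Computing element-wise:
Z[0] = 5·(-2) + 4·(-1) = -14
Z[1] = 5·(6-2i) + 4·(2+3i) = 38+2i
Z[2] = 5·(2) + 4·(5) = 30
Z[3] = 5·(6+2i) + 4·(2-3i) = 38-2i

DFT(5x + 4y) = 5·X + 4·Y = [-14, 38+2i, 30, 38-2i]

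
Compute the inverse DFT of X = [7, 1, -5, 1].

x[n] = (1/4) Σ(k=0 to 3) X[k] · e^(2πikn/4)

Computing each x[n]:
x[0] = 1
x[1] = 3
x[2] = 0
x[3] = 3

x = [1, 3, 0, 3]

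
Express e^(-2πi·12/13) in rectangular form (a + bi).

ω_13^12 = e^(-2πi·12/13)
= cos(-2π·12/13) + i·sin(-2π·12/13)
= cos(-24π/13) + i·sin(-24π/13)

ω_13^12 = cos(-24π/13) + i·sin(-24π/13) = 0.8855+0.4647i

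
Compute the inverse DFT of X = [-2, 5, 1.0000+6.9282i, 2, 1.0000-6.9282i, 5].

x[n] = (1/6) Σ(k=0 to 5) X[k] · e^(2πikn/6)

Computing each x[n]:
x[0] = 2
x[1] = -2
x[2] = 1
x[3] = -2
x[4] = -3
x[5] = 2

x = [2, -2, 1, -2, -3, 2]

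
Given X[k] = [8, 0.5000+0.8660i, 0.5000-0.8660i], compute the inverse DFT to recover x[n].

x[n] = (1/3) Σ(k=0 to 2) X[k] · e^(2πikn/3)

Computing each x[n]:
x[0] = 3
x[1] = 2
x[2] = 3

x = [3, 2, 3]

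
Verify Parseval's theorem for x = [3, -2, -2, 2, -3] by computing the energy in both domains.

Time domain:
Σ|x[n]|² = |3|² + |-2|² + |-2|² + |2|² + |-3|² = 30.0000

Frequency domain:
(1/5)Σ|X[k]|² = (1/5)(|-2|² + |1.4549+1.4001i|² + |7.0451-4.3920i|² + |7.0451+4.3920i|² + |1.4549-1.4001i|²) = (1/5)·150.0000 = 30.0000

Both sides agree, confirming Parseval's theorem.

Σ|x[n]|² = (1/N)Σ|X[k]|² = 30.0000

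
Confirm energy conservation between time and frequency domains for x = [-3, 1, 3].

Time domain:
Σ|x[n]|² = |-3|² + |1|² + |3|² = 19.0000

Frequency domain:
(1/3)Σ|X[k]|² = (1/3)(|1|² + |-5.0000+1.7321i|² + |-5.0000-1.7321i|²) = (1/3)·57.0000 = 19.0000

Both sides agree, confirming Parseval's theorem.

Σ|x[n]|² = (1/N)Σ|X[k]|² = 19.0000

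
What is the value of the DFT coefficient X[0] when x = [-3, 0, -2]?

X[0] = Σ(n=0 to 2) x[n] · ω_3^0 = Σ x[n]
= (-3) + (0) + (-2)

X[0] = -5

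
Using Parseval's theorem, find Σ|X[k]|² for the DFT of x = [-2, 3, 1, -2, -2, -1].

Parseval: Σ|x[n]|² = (1/N)Σ|X[k]|², so Σ|X[k]|² = N·Σ|x[n]|² = 6·23.0000

Σ|X[k]|² = N·Σ|x[n]|² = 6·23.0000 = 138.0000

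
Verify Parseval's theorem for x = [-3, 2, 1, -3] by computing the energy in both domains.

Time domain:
Σ|x[n]|² = |-3|² + |2|² + |1|² + |-3|² = 23.0000

Frequency domain:
(1/4)Σ|X[k]|² = (1/4)(|-3|² + |-4-5i|² + |-1|² + |-4+5i|²) = (1/4)·92.0000 = 23.0000

Both sides agree, confirming Parseval's theorem.

Σ|x[n]|² = (1/N)Σ|X[k]|² = 23.0000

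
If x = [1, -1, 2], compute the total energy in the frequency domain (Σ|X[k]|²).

Parseval: Σ|x[n]|² = (1/N)Σ|X[k]|², so Σ|X[k]|² = N·Σ|x[n]|² = 3·6.0000

Σ|X[k]|² = N·Σ|x[n]|² = 3·6.0000 = 18.0000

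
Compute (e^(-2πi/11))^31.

Since ω_11^11 = 1, powers reduce modulo 11.
31 mod 11 = 9
So ω_11^31 = ω_11^9 = e^(-2πi·9/11)

ω_11^31 = ω_11^9 = 0.4154+0.9096i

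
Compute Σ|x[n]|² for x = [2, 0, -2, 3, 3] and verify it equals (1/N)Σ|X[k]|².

Time domain:
Σ|x[n]|² = |2|² + |0|² + |-2|² + |3|² + |3|² = 26.0000

Frequency domain:
(1/5)Σ|X[k]|² = (1/5)(|6|² + |2.1180+5.7921i|² + |-0.1180-2.9919i|² + |-0.1180+2.9919i|² + |2.1180-5.7921i|²) = (1/5)·130.0000 = 26.0000

Both sides agree, confirming Parseval's theorem.

Σ|x[n]|² = (1/N)Σ|X[k]|² = 26.0000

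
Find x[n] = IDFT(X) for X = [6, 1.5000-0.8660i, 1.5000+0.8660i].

x[n] = (1/3) Σ(k=0 to 2) X[k] · e^(2πikn/3)

Computing each x[n]:
x[0] = 3
x[1] = 2
x[2] = 1

x = [3, 2, 1]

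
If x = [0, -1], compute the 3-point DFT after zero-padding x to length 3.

Original 2-point DFT: [-1, 1]
Zero-padded 3-point DFT provides frequency interpolation.

DFT_3([x, 0, ...]) = [-1, 0.5000+0.8660i, 0.5000-0.8660i]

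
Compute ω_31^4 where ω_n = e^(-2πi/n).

ω_31^4 = e^(-2πi·4/31)
= cos(-2π·4/31) + i·sin(-2π·4/31)
= cos(-8π/31) + i·sin(-8π/31)

ω_31^4 = cos(-8π/31) + i·sin(-8π/31) = 0.6890-0.7248i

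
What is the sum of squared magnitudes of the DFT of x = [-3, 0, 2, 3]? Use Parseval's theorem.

Parseval: Σ|x[n]|² = (1/N)Σ|X[k]|², so Σ|X[k]|² = N·Σ|x[n]|² = 4·22.0000

Σ|X[k]|² = N·Σ|x[n]|² = 4·22.0000 = 88.0000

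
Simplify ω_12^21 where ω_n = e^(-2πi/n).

Since ω_12^12 = 1, powers reduce modulo 12.
21 mod 12 = 9
So ω_12^21 = ω_12^9 = e^(-2πi·9/12)

ω_12^21 = ω_12^9 = 1i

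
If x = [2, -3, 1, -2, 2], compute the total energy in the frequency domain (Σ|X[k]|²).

Parseval: Σ|x[n]|² = (1/N)Σ|X[k]|², so Σ|X[k]|² = N·Σ|x[n]|² = 5·22.0000

Σ|X[k]|² = N·Σ|x[n]|² = 5·22.0000 = 110.0000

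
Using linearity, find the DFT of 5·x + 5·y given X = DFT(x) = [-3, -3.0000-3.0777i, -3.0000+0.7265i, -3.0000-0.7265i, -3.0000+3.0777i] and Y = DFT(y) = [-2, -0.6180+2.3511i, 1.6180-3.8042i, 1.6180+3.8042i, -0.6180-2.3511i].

By linearity: DFT(5x + 5y) = 5·DFT(x) + 5·DFT(y)
= 5·[-3, -3.0000-3.0777i, -3.0000+0.7265i, -3.0000-0.7265i, -3.0000+3.0777i] + 5·[-2, -0.6180+2.3511i, 1.6180-3.8042i, 1.6180+3.8042i, -0.6180-2.3511i]

Computing element-wise:
Z[0] = 5·(-3) + 5·(-2) = -25
Z[1] = 5·(-3.0000-3.0777i) + 5·(-0.6180+2.3511i) = -18.0900-3.6330i
Z[2] = 5·(-3.0000+0.7265i) + 5·(1.6180-3.8042i) = -6.9100-15.3885i
Z[3] = 5·(-3.0000-0.7265i) + 5·(1.6180+3.8042i) = -6.9100+15.3885i
Z[4] = 5·(-3.0000+3.0777i) + 5·(-0.6180-2.3511i) = -18.0900+3.6330i

DFT(5x + 5y) = 5·X + 5·Y = [-25, -18.0900-3.6330i, -6.9100-15.3885i, -6.9100+15.3885i, -18.0900+3.6330i]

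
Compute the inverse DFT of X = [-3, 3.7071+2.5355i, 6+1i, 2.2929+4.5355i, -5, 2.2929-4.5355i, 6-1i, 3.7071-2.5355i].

x[n] = (1/8) Σ(k=0 to 7) X[k] · e^(2πikn/8)

Computing each x[n]:
x[0] = 2
x[1] = -1
x[2] = -2
x[3] = -1
x[4] = -1
x[5] = 1
x[6] = -3
x[7] = 2

x = [2, -1, -2, -1, -1, 1, -3, 2]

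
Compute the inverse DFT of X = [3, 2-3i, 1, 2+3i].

x[n] = (1/4) Σ(k=0 to 3) X[k] · e^(2πikn/4)

Computing each x[n]:
x[0] = 2
x[1] = 2
x[2] = 0
x[3] = -1

x = [2, 2, 0, -1]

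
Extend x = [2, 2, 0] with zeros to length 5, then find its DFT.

Original 3-point DFT: [4, 1.0000-1.7321i, 1.0000+1.7321i]
Zero-padded 5-point DFT provides frequency interpolation.

DFT_5([x, 0, ...]) = [4, 2.6180-1.9021i, 0.3820-1.1756i, 0.3820+1.1756i, 2.6180+1.9021i]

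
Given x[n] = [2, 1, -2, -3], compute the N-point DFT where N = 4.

X[k] = Σ(n=0 to 3) x[n] · ω_4^(nk)
where ω_4 = e^(-2πi/4)

Computing each X[k]:
X[0] = -2
X[1] = 4-4i
X[2] = 2
X[3] = 4+4i

X = [-2, 4-4i, 2, 4+4i]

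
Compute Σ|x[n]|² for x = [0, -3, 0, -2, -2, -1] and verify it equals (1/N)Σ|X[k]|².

Time domain:
Σ|x[n]|² = |0|² + |-3|² + |0|² + |-2|² + |-2|² + |-1|² = 18.0000

Frequency domain:
(1/6)Σ|X[k]|² = (1/6)(|-8|² + |1|² + |1.0000+3.4641i|² + |4|² + |1.0000-3.4641i|² + |1|²) = (1/6)·108.0000 = 18.0000

Both sides agree, confirming Parseval's theorem.

Σ|x[n]|² = (1/N)Σ|X[k]|² = 18.0000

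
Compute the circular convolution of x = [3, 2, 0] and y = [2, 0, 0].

(x ⊛ y)[n] = Σ(m=0 to 2) x[m] · y[(n-m) mod 3]

Computing each output sample:
(x ⊛ y)[0] = 6
(x ⊛ y)[1] = 4
(x ⊛ y)[2] = 0

x ⊛ y = [6, 4, 0]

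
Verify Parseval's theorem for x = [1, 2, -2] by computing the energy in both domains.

Time domain:
Σ|x[n]|² = |1|² + |2|² + |-2|² = 9.0000

Frequency domain:
(1/3)Σ|X[k]|² = (1/3)(|1|² + |1.0000-3.4641i|² + |1.0000+3.4641i|²) = (1/3)·27.0000 = 9.0000

Both sides agree, confirming Parseval's theorem.

Σ|x[n]|² = (1/N)Σ|X[k]|² = 9.0000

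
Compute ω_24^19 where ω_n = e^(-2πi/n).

ω_24^19 = e^(-2πi·19/24)
= cos(-2π·19/24) + i·sin(-2π·19/24)
= cos(-38π/24) + i·sin(-38π/24)

ω_24^19 = cos(-38π/24) + i·sin(-38π/24) = 0.2588+0.9659i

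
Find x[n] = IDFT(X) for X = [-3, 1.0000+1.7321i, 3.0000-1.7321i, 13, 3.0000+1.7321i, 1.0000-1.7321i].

x[n] = (1/6) Σ(k=0 to 5) X[k] · e^(2πikn/6)

Computing each x[n]:
x[0] = 3
x[1] = -3
x[2] = 0
x[3] = -2
x[4] = 2
x[5] = -3

x = [3, -3, 0, -2, 2, -3]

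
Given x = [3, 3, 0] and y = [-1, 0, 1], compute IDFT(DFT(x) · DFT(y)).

(x ⊛ y)[n] = Σ(m=0 to 2) x[m] · y[(n-m) mod 3]

Computing each output sample:
(x ⊛ y)[0] = 0
(x ⊛ y)[1] = -3
(x ⊛ y)[2] = 3

x ⊛ y = [0, -3, 3]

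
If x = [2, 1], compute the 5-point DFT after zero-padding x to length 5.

Original 2-point DFT: [3, 1]
Zero-padded 5-point DFT provides frequency interpolation.

DFT_5([x, 0, ...]) = [3, 2.3090-0.9511i, 1.1910-0.5878i, 1.1910+0.5878i, 2.3090+0.9511i]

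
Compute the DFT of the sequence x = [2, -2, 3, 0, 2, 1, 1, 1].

X[k] = Σ(n=0 to 7) x[n] · ω_8^(nk)
where ω_8 = e^(-2πi/8)

Computing each X[k]:
X[0] = 8
X[1] = -1.4142+0.8284i
X[2] = 2i
X[3] = 1.4142+4.8284i
X[4] = 8
X[5] = 1.4142-4.8284i
X[6] = -2i
X[7] = -1.4142-0.8284i

X = [8, -1.4142+0.8284i, 2i, 1.4142+4.8284i, 8, 1.4142-4.8284i, -2i, -1.4142-0.8284i]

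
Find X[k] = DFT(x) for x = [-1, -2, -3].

X[k] = Σ(n=0 to 2) x[n] · ω_3^(nk)
where ω_3 = e^(-2πi/3)

Computing each X[k]:
X[0] = -6
X[1] = 1.5000-0.8660i
X[2] = 1.5000+0.8660i

X = [-6, 1.5000-0.8660i, 1.5000+0.8660i]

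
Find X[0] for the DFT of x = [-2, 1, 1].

X[0] = Σ(n=0 to 2) x[n] · ω_3^0 = Σ x[n]
= (-2) + (1) + (1)

X[0] = 0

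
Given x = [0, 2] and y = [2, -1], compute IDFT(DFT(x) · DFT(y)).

(x ⊛ y)[n] = Σ(m=0 to 1) x[m] · y[(n-m) mod 2]

Computing each output sample:
(x ⊛ y)[0] = -2
(x ⊛ y)[1] = 4

x ⊛ y = [-2, 4]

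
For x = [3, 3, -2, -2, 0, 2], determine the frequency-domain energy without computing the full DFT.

Parseval: Σ|x[n]|² = (1/N)Σ|X[k]|², so Σ|X[k]|² = N·Σ|x[n]|² = 6·30.0000

Σ|X[k]|² = N·Σ|x[n]|² = 6·30.0000 = 180.0000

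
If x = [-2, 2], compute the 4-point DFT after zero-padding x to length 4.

Original 2-point DFT: [0, -4]
Zero-padded 4-point DFT provides frequency interpolation.

DFT_4([x, 0, ...]) = [0, -2-2i, -4, -2+2i]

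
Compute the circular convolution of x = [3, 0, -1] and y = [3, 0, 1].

(x ⊛ y)[n] = Σ(m=0 to 2) x[m] · y[(n-m) mod 3]

Computing each output sample:
(x ⊛ y)[0] = 9
(x ⊛ y)[1] = -1
(x ⊛ y)[2] = 0

x ⊛ y = [9, -1, 0]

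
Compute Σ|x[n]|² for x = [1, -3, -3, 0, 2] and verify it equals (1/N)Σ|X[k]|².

Time domain:
Σ|x[n]|² = |1|² + |-3|² + |-3|² + |0|² + |2|² = 23.0000

Frequency domain:
(1/5)Σ|X[k]|² = (1/5)(|-3|² + |3.1180+6.5186i|² + |0.8820+0.0858i|² + |0.8820-0.0858i|² + |3.1180-6.5186i|²) = (1/5)·115.0000 = 23.0000

Both sides agree, confirming Parseval's theorem.

Σ|x[n]|² = (1/N)Σ|X[k]|² = 23.0000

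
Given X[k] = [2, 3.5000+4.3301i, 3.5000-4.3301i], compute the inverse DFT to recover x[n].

x[n] = (1/3) Σ(k=0 to 2) X[k] · e^(2πikn/3)

Computing each x[n]:
x[0] = 3
x[1] = -3
x[2] = 2

x = [3, -3, 2]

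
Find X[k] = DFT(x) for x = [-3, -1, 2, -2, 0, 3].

X[k] = Σ(n=0 to 5) x[n] · ω_6^(nk)
where ω_6 = e^(-2πi/6)

Computing each X[k]:
X[0] = -1
X[1] = -1.0000+1.7321i
X[2] = -7.0000+5.1962i
X[3] = -1
X[4] = -7.0000-5.1962i
X[5] = -1.0000-1.7321i

X = [-1, -1.0000+1.7321i, -7.0000+5.1962i, -1, -7.0000-5.1962i, -1.0000-1.7321i]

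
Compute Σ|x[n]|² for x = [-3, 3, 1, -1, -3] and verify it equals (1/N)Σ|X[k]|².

Time domain:
Σ|x[n]|² = |-3|² + |3|² + |1|² + |-1|² + |-3|² = 29.0000

Frequency domain:
(1/5)Σ|X[k]|² = (1/5)(|-3|² + |-3.0000-6.8819i|² + |-3.0000-1.6246i|² + |-3.0000+1.6246i|² + |-3.0000+6.8819i|²) = (1/5)·145.0000 = 29.0000

Both sides agree, confirming Parseval's theorem.

Σ|x[n]|² = (1/N)Σ|X[k]|² = 29.0000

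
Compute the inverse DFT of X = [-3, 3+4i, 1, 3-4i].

x[n] = (1/4) Σ(k=0 to 3) X[k] · e^(2πikn/4)

Computing each x[n]:
x[0] = 1
x[1] = -3
x[2] = -2
x[3] = 1

x = [1, -3, -2, 1]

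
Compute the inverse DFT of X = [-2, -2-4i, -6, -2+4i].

x[n] = (1/4) Σ(k=0 to 3) X[k] · e^(2πikn/4)

Computing each x[n]:
x[0] = -3
x[1] = 3
x[2] = -1
x[3] = -1

x = [-3, 3, -1, -1]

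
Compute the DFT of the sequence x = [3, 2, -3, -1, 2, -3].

X[k] = Σ(n=0 to 5) x[n] · ω_6^(nk)
where ω_6 = e^(-2πi/6)

Computing each X[k]:
X[0] = 0
X[1] = 4
X[2] = 3.0000-8.6603i
X[3] = 4
X[4] = 3.0000+8.6603i
X[5] = 4

X = [0, 4, 3.0000-8.6603i, 4, 3.0000+8.6603i, 4]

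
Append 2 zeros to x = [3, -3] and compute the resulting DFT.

Original 2-point DFT: [0, 6]
Zero-padded 4-point DFT provides frequency interpolation.

DFT_4([x, 0, ...]) = [0, 3+3i, 6, 3-3i]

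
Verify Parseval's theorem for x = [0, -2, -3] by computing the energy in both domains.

Time domain:
Σ|x[n]|² = |0|² + |-2|² + |-3|² = 13.0000

Frequency domain:
(1/3)Σ|X[k]|² = (1/3)(|-5|² + |2.5000-0.8660i|² + |2.5000+0.8660i|²) = (1/3)·39.0000 = 13.0000

Both sides agree, confirming Parseval's theorem.

Σ|x[n]|² = (1/N)Σ|X[k]|² = 13.0000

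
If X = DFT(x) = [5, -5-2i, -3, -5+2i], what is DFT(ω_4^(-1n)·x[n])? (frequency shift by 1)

Modulation property: DFT(ω_4^(-1n)·x[n]) = X[(k-1) mod 4], so circularly shift X by 1 positions.

X[k-1] = [-5+2i, 5, -5-2i, -3]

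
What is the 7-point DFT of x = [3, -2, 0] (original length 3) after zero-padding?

Original 3-point DFT: [1, 4.0000+1.7321i, 4.0000-1.7321i]
Zero-padded 7-point DFT provides frequency interpolation.

DFT_7([x, 0, ...]) = [1, 1.7530+1.5637i, 3.4450+1.9499i, 4.8019+0.8678i, 4.8019-0.8678i, 3.4450-1.9499i, 1.7530-1.5637i]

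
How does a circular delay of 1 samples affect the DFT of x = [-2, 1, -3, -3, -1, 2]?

Time shift by 1: X_shifted[k] = ω_6^(1k) · X[k]
Shifted x = [2, -2, 1, -3, -3, -1]

DFT(x[n-1]) = [-6, 4.5000-2.5981i, 1.5000+4.3301i, 6, 1.5000-4.3301i, 4.5000+2.5981i]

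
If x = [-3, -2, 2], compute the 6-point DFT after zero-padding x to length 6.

Original 3-point DFT: [-3, -3.0000+3.4641i, -3.0000-3.4641i]
Zero-padded 6-point DFT provides frequency interpolation.

DFT_6([x, 0, ...]) = [-3, -5, -3.0000+3.4641i, 1, -3.0000-3.4641i, -5]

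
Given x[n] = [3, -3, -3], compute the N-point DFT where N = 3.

X[k] = Σ(n=0 to 2) x[n] · ω_3^(nk)
where ω_3 = e^(-2πi/3)

Computing each X[k]:
X[0] = -3
X[1] = 6
X[2] = 6

X = [-3, 6, 6]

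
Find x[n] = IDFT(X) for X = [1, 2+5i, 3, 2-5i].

x[n] = (1/4) Σ(k=0 to 3) X[k] · e^(2πikn/4)

Computing each x[n]:
x[0] = 2
x[1] = -3
x[2] = 0
x[3] = 2

x = [2, -3, 0, 2]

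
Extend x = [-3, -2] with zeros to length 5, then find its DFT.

Original 2-point DFT: [-5, -1]
Zero-padded 5-point DFT provides frequency interpolation.

DFT_5([x, 0, ...]) = [-5, -3.6180+1.9021i, -1.3820+1.1756i, -1.3820-1.1756i, -3.6180-1.9021i]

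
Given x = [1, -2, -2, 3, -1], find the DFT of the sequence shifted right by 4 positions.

Time shift by 4: X_shifted[k] = ω_5^(4k) · X[k]
Shifted x = [-2, -2, 3, -1, 1]

DFT(x[n-4]) = [-1, -3.9271+0.5020i, -0.5729+5.5676i, -0.5729-5.5676i, -3.9271-0.5020i]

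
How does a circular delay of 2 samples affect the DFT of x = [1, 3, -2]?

Time shift by 2: X_shifted[k] = ω_3^(2k) · X[k]
Shifted x = [3, -2, 1]

DFT(x[n-2]) = [2, 3.5000+2.5981i, 3.5000-2.5981i]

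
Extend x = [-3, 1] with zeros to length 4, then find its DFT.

Original 2-point DFT: [-2, -4]
Zero-padded 4-point DFT provides frequency interpolation.

DFT_4([x, 0, ...]) = [-2, -3-1i, -4, -3+1i]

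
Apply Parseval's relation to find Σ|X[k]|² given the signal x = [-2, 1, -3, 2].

Parseval: Σ|x[n]|² = (1/N)Σ|X[k]|², so Σ|X[k]|² = N·Σ|x[n]|² = 4·18.0000

Σ|X[k]|² = N·Σ|x[n]|² = 4·18.0000 = 72.0000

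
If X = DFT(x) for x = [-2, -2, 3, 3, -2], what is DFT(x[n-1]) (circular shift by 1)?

Time shift by 1: X_shifted[k] = ω_5^(1k) · X[k]
Shifted x = [-2, -2, -2, 3, 3]

DFT(x[n-1]) = [0, -2.5000+7.6942i, -2.5000-1.8164i, -2.5000+1.8164i, -2.5000-7.6942i]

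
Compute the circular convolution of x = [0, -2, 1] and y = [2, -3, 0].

(x ⊛ y)[n] = Σ(m=0 to 2) x[m] · y[(n-m) mod 3]

Computing each output sample:
(x ⊛ y)[0] = -3
(x ⊛ y)[1] = -4
(x ⊛ y)[2] = 8

x ⊛ y = [-3, -4, 8]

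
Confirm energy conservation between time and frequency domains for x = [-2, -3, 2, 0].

Time domain:
Σ|x[n]|² = |-2|² + |-3|² + |2|² + |0|² = 17.0000

Frequency domain:
(1/4)Σ|X[k]|² = (1/4)(|-3|² + |-4+3i|² + |3|² + |-4-3i|²) = (1/4)·68.0000 = 17.0000

Both sides agree, confirming Parseval's theorem.

Σ|x[n]|² = (1/N)Σ|X[k]|² = 17.0000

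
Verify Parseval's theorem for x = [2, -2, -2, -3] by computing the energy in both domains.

Time domain:
Σ|x[n]|² = |2|² + |-2|² + |-2|² + |-3|² = 21.0000

Frequency domain:
(1/4)Σ|X[k]|² = (1/4)(|-5|² + |4-1i|² + |5|² + |4+1i|²) = (1/4)·84.0000 = 21.0000

Both sides agree, confirming Parseval's theorem.

Σ|x[n]|² = (1/N)Σ|X[k]|² = 21.0000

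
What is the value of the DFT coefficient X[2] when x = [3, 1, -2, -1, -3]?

X[2] = Σ(n=0 to 4) x[n] · ω_5^(2n) where ω_5 = e^(-2πi/5)
= (3)·ω_5^0 + (1)·ω_5^2 + (-2)·ω_5^4 + (-1)·ω_5^6 + (-3)·ω_5^8

X[2] = 3.6910-3.3022i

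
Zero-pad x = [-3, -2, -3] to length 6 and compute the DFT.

Original 3-point DFT: [-8, -0.5000-0.8660i, -0.5000+0.8660i]
Zero-padded 6-point DFT provides frequency interpolation.

DFT_6([x, 0, ...]) = [-8, -2.5000+4.3301i, -0.5000-0.8660i, -4, -0.5000+0.8660i, -2.5000-4.3301i]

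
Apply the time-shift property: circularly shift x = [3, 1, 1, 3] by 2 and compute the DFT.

Time shift by 2: X_shifted[k] = ω_4^(2k) · X[k]
Shifted x = [1, 3, 3, 1]

DFT(x[n-2]) = [8, -2-2i, 0, -2+2i]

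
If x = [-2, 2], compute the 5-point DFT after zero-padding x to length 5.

Original 2-point DFT: [0, -4]
Zero-padded 5-point DFT provides frequency interpolation.

DFT_5([x, 0, ...]) = [0, -1.3820-1.9021i, -3.6180-1.1756i, -3.6180+1.1756i, -1.3820+1.9021i]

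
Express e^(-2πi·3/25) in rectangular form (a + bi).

ω_25^3 = e^(-2πi·3/25)
= cos(-2π·3/25) + i·sin(-2π·3/25)
= cos(-6π/25) + i·sin(-6π/25)

ω_25^3 = cos(-6π/25) + i·sin(-6π/25) = 0.7290-0.6845i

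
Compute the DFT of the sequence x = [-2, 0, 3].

X[k] = Σ(n=0 to 2) x[n] · ω_3^(nk)
where ω_3 = e^(-2πi/3)

Computing each X[k]:
X[0] = 1
X[1] = -3.5000+2.5981i
X[2] = -3.5000-2.5981i

X = [1, -3.5000+2.5981i, -3.5000-2.5981i]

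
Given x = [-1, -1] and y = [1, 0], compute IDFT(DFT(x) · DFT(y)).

(x ⊛ y)[n] = Σ(m=0 to 1) x[m] · y[(n-m) mod 2]

Computing each output sample:
(x ⊛ y)[0] = -1
(x ⊛ y)[1] = -1

x ⊛ y = [-1, -1]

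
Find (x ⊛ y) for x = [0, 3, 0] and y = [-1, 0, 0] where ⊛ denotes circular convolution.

(x ⊛ y)[n] = Σ(m=0 to 2) x[m] · y[(n-m) mod 3]

Computing each output sample:
(x ⊛ y)[0] = 0
(x ⊛ y)[1] = -3
(x ⊛ y)[2] = 0

x ⊛ y = [0, -3, 0]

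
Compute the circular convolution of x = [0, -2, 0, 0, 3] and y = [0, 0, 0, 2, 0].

(x ⊛ y)[n] = Σ(m=0 to 4) x[m] · y[(n-m) mod 5]

Computing each output sample:
(x ⊛ y)[0] = 0
(x ⊛ y)[1] = 0
(x ⊛ y)[2] = 6
(x ⊛ y)[3] = 0
(x ⊛ y)[4] = -4

x ⊛ y = [0, 0, 6, 0, -4]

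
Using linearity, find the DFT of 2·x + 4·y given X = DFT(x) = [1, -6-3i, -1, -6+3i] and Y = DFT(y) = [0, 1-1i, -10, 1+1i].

By linearity: DFT(2x + 4y) = 2·DFT(x) + 4·DFT(y)
= 2·[1, -6-3i, -1, -6+3i] + 4·[0, 1-1i, -10, 1+1i]

Computing element-wise:
Z[0] = 2·(1) + 4·(0) = 2
Z[1] = 2·(-6-3i) + 4·(1-1i) = -8-10i
Z[2] = 2·(-1) + 4·(-10) = -42
Z[3] = 2·(-6+3i) + 4·(1+1i) = -8+10i

DFT(2x + 4y) = 2·X + 4·Y = [2, -8-10i, -42, -8+10i]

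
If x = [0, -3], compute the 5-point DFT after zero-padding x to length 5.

Original 2-point DFT: [-3, 3]
Zero-padded 5-point DFT provides frequency interpolation.

DFT_5([x, 0, ...]) = [-3, -0.9271+2.8532i, 2.4271+1.7634i, 2.4271-1.7634i, -0.9271-2.8532i]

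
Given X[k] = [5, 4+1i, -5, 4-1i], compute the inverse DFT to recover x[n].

x[n] = (1/4) Σ(k=0 to 3) X[k] · e^(2πikn/4)

Computing each x[n]:
x[0] = 2
x[1] = 2
x[2] = -2
x[3] = 3

x = [2, 2, -2, 3]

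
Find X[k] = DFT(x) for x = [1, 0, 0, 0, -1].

X[k] = Σ(n=0 to 4) x[n] · ω_5^(nk)
where ω_5 = e^(-2πi/5)

Computing each X[k]:
X[0] = 0
X[1] = 0.6910-0.9511i
X[2] = 1.8090-0.5878i
X[3] = 1.8090+0.5878i
X[4] = 0.6910+0.9511i

X = [0, 0.6910-0.9511i, 1.8090-0.5878i, 1.8090+0.5878i, 0.6910+0.9511i]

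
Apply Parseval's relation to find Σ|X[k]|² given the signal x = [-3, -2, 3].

Parseval: Σ|x[n]|² = (1/N)Σ|X[k]|², so Σ|X[k]|² = N·Σ|x[n]|² = 3·22.0000

Σ|X[k]|² = N·Σ|x[n]|² = 3·22.0000 = 66.0000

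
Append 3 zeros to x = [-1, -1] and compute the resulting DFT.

Original 2-point DFT: [-2, 0]
Zero-padded 5-point DFT provides frequency interpolation.

DFT_5([x, 0, ...]) = [-2, -1.3090+0.9511i, -0.1910+0.5878i, -0.1910-0.5878i, -1.3090-0.9511i]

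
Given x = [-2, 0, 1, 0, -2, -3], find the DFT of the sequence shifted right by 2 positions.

Time shift by 2: X_shifted[k] = ω_6^(2k) · X[k]
Shifted x = [-2, -3, -2, 0, 1, 0]

DFT(x[n-2]) = [-6, -3.0000+5.1962i, 0, 0, 0, -3.0000-5.1962i]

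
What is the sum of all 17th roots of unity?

Sum of all nth roots of unity equals 0 for n > 1 (geometric series with r ≠ 1).

0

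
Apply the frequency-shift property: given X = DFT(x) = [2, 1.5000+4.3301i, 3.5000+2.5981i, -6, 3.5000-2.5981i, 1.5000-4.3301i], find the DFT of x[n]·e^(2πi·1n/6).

Modulation property: DFT(ω_6^(-1n)·x[n]) = X[(k-1) mod 6], so circularly shift X by 1 positions.

X[k-1] = [1.5000-4.3301i, 2, 1.5000+4.3301i, 3.5000+2.5981i, -6, 3.5000-2.5981i]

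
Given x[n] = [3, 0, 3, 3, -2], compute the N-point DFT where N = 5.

X[k] = Σ(n=0 to 4) x[n] · ω_5^(nk)
where ω_5 = e^(-2πi/5)

Computing each X[k]:
X[0] = 7
X[1] = -2.4721-1.9021i
X[2] = 6.4721-1.1756i
X[3] = 6.4721+1.1756i
X[4] = -2.4721+1.9021i

X = [7, -2.4721-1.9021i, 6.4721-1.1756i, 6.4721+1.1756i, -2.4721+1.9021i]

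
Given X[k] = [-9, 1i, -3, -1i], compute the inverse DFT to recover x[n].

x[n] = (1/4) Σ(k=0 to 3) X[k] · e^(2πikn/4)

Computing each x[n]:
x[0] = -3
x[1] = -2
x[2] = -3
x[3] = -1

x = [-3, -2, -3, -1]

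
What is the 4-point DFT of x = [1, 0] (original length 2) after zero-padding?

Original 2-point DFT: [1, 1]
Zero-padded 4-point DFT provides frequency interpolation.

DFT_4([x, 0, ...]) = [1, 1, 1, 1]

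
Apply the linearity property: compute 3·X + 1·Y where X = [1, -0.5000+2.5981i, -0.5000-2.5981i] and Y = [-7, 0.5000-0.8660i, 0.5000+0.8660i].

By linearity: DFT(3x + 1y) = 3·DFT(x) + 1·DFT(y)
= 3·[1, -0.5000+2.5981i, -0.5000-2.5981i] + 1·[-7, 0.5000-0.8660i, 0.5000+0.8660i]

Computing element-wise:
Z[0] = 3·(1) + 1·(-7) = -4
Z[1] = 3·(-0.5000+2.5981i) + 1·(0.5000-0.8660i) = -1.0000+6.9283i
Z[2] = 3·(-0.5000-2.5981i) + 1·(0.5000+0.8660i) = -1.0000-6.9283i

DFT(3x + 1y) = 3·X + 1·Y = [-4, -1.0000+6.9283i, -1.0000-6.9283i]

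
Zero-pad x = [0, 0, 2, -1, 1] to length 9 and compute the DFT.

Original 5-point DFT: [2, -0.5000-0.8123i, -0.5000+3.4410i, -0.5000-3.4410i, -0.5000+0.8123i]
Zero-padded 9-point DFT provides frequency interpolation.

DFT_9([x, 0, ...]) = [2, -0.0924-1.4456i, -0.6133-0.9073i, -2.5000+0.8660i, 2.2057+3.1364i, 2.2057-3.1364i, -2.5000-0.8660i, -0.6133+0.9073i, -0.0924+1.4456i]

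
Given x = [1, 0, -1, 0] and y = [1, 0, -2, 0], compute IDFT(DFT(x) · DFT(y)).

(x ⊛ y)[n] = Σ(m=0 to 3) x[m] · y[(n-m) mod 4]

Computing each output sample:
(x ⊛ y)[0] = 3
(x ⊛ y)[1] = 0
(x ⊛ y)[2] = -3
(x ⊛ y)[3] = 0

x ⊛ y = [3, 0, -3, 0]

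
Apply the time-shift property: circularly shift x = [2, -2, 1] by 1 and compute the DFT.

Time shift by 1: X_shifted[k] = ω_3^(1k) · X[k]
Shifted x = [1, 2, -2]

DFT(x[n-1]) = [1, 1.0000-3.4641i, 1.0000+3.4641i]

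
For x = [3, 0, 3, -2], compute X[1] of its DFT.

X[1] = Σ(n=0 to 3) x[n] · ω_4^(1n) where ω_4 = e^(-2πi/4)
= (3)·ω_4^0 + (0)·ω_4^1 + (3)·ω_4^2 + (-2)·ω_4^3

X[1] = -2i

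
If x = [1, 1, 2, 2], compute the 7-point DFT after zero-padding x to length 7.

Original 4-point DFT: [6, -1+1i, 0, -1-1i]
Zero-padded 7-point DFT provides frequency interpolation.

DFT_7([x, 0, ...]) = [6, -0.6235-3.5995i, 0.2225+1.4565i, 0.9010-0.8201i, 0.9010+0.8201i, 0.2225-1.4565i, -0.6235+3.5995i]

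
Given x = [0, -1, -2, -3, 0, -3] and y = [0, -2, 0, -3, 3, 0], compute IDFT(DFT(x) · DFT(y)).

(x ⊛ y)[n] = Σ(m=0 to 5) x[m] · y[(n-m) mod 6]

Computing each output sample:
(x ⊛ y)[0] = 9
(x ⊛ y)[1] = -9
(x ⊛ y)[2] = 11
(x ⊛ y)[3] = -5
(x ⊛ y)[4] = 9
(x ⊛ y)[5] = 3

x ⊛ y = [9, -9, 11, -5, 9, 3]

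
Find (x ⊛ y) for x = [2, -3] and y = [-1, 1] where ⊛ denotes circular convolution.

(x ⊛ y)[n] = Σ(m=0 to 1) x[m] · y[(n-m) mod 2]

Computing each output sample:
(x ⊛ y)[0] = -5
(x ⊛ y)[1] = 5

x ⊛ y = [-5, 5]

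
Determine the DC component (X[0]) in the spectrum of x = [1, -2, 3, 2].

X[0] = Σ(n=0 to 3) x[n] · ω_4^0 = Σ x[n]
= (1) + (-2) + (3) + (2)

X[0] = 4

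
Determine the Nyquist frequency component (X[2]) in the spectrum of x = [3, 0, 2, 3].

X[2] = Σ(n=0 to 3) x[n] · ω_4^(2n) where ω_4 = e^(-2πi/4)
= (3)·ω_4^0 + (0)·ω_4^2 + (2)·ω_4^4 + (3)·ω_4^6

X[2] = 2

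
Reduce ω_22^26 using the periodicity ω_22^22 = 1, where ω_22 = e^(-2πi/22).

Since ω_22^22 = 1, powers reduce modulo 22.
26 mod 22 = 4
So ω_22^26 = ω_22^4 = e^(-2πi·4/22)

ω_22^26 = ω_22^4 = 0.4154-0.9096i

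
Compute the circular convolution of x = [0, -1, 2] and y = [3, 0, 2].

(x ⊛ y)[n] = Σ(m=0 to 2) x[m] · y[(n-m) mod 3]

Computing each output sample:
(x ⊛ y)[0] = -2
(x ⊛ y)[1] = 1
(x ⊛ y)[2] = 6

x ⊛ y = [-2, 1, 6]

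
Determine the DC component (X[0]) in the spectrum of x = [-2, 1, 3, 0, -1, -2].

X[0] = Σ(n=0 to 5) x[n] · ω_6^0 = Σ x[n]
= (-2) + (1) + (3) + (0) + (-1) + (-2)

X[0] = -1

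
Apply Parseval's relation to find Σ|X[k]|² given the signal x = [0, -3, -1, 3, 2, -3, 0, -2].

Parseval: Σ|x[n]|² = (1/N)Σ|X[k]|², so Σ|X[k]|² = N·Σ|x[n]|² = 8·36.0000

Σ|X[k]|² = N·Σ|x[n]|² = 8·36.0000 = 288.0000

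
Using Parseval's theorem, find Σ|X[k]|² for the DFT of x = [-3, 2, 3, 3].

Parseval: Σ|x[n]|² = (1/N)Σ|X[k]|², so Σ|X[k]|² = N·Σ|x[n]|² = 4·31.0000

Σ|X[k]|² = N·Σ|x[n]|² = 4·31.0000 = 124.0000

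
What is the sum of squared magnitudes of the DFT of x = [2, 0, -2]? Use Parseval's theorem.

Parseval: Σ|x[n]|² = (1/N)Σ|X[k]|², so Σ|X[k]|² = N·Σ|x[n]|² = 3·8.0000

Σ|X[k]|² = N·Σ|x[n]|² = 3·8.0000 = 24.0000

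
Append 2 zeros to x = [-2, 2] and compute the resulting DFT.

Original 2-point DFT: [0, -4]
Zero-padded 4-point DFT provides frequency interpolation.

DFT_4([x, 0, ...]) = [0, -2-2i, -4, -2+2i]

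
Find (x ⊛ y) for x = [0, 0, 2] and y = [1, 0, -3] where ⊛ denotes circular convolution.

(x ⊛ y)[n] = Σ(m=0 to 2) x[m] · y[(n-m) mod 3]

Computing each output sample:
(x ⊛ y)[0] = 0
(x ⊛ y)[1] = -6
(x ⊛ y)[2] = 2

x ⊛ y = [0, -6, 2]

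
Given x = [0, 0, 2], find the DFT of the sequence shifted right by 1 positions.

Time shift by 1: X_shifted[k] = ω_3^(1k) · X[k]
Shifted x = [2, 0, 0]

DFT(x[n-1]) = [2, 2, 2]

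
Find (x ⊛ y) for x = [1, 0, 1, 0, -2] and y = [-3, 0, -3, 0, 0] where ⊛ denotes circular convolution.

(x ⊛ y)[n] = Σ(m=0 to 4) x[m] · y[(n-m) mod 5]

Computing each output sample:
(x ⊛ y)[0] = -3
(x ⊛ y)[1] = 6
(x ⊛ y)[2] = -6
(x ⊛ y)[3] = 0
(x ⊛ y)[4] = 3

x ⊛ y = [-3, 6, -6, 0, 3]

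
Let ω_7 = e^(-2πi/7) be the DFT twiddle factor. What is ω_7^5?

ω_7^5 = e^(-2πi·5/7)
= cos(-2π·5/7) + i·sin(-2π·5/7)
= cos(-10π/7) + i·sin(-10π/7)

ω_7^5 = cos(-10π/7) + i·sin(-10π/7) = -0.2225+0.9749i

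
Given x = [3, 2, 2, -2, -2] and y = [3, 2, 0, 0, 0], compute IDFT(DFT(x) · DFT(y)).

(x ⊛ y)[n] = Σ(m=0 to 4) x[m] · y[(n-m) mod 5]

Computing each output sample:
(x ⊛ y)[0] = 5
(x ⊛ y)[1] = 12
(x ⊛ y)[2] = 10
(x ⊛ y)[3] = -2
(x ⊛ y)[4] = -10

x ⊛ y = [5, 12, 10, -2, -10]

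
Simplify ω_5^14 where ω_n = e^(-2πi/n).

Since ω_5^5 = 1, powers reduce modulo 5.
14 mod 5 = 4
So ω_5^14 = ω_5^4 = e^(-2πi·4/5)

ω_5^14 = ω_5^4 = 0.3090+0.9511i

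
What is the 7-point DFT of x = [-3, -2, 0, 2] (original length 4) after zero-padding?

Original 4-point DFT: [-3, -3+4i, -3, -3-4i]
Zero-padded 7-point DFT provides frequency interpolation.

DFT_7([x, 0, ...]) = [-3, -6.0489+0.6959i, -1.3080+3.5135i, -1.6431-1.0821i, -1.6431+1.0821i, -1.3080-3.5135i, -6.0489-0.6959i]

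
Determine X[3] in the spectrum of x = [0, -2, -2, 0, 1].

X[3] = Σ(n=0 to 4) x[n] · ω_5^(3n) where ω_5 = e^(-2πi/5)
= (0)·ω_5^0 + (-2)·ω_5^3 + (-2)·ω_5^6 + (0)·ω_5^9 + (1)·ω_5^12

X[3] = 0.1910+0.1388i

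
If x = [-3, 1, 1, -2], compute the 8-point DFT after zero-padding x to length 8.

Original 4-point DFT: [-3, -4-3i, -1, -4+3i]
Zero-padded 8-point DFT provides frequency interpolation.

DFT_8([x, 0, ...]) = [-3, -0.8787-0.2929i, -4-3i, -5.1213+1.7071i, -1, -5.1213-1.7071i, -4+3i, -0.8787+0.2929i]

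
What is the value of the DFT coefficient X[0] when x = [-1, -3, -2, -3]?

X[0] = Σ(n=0 to 3) x[n] · ω_4^0 = Σ x[n]
= (-1) + (-3) + (-2) + (-3)

X[0] = -9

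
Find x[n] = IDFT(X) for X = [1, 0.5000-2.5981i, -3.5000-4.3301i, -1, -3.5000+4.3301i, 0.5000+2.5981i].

x[n] = (1/6) Σ(k=0 to 5) X[k] · e^(2πikn/6)

Computing each x[n]:
x[0] = -1
x[1] = 3
x[2] = 0
x[3] = -1
x[4] = 1
x[5] = -1

x = [-1, 3, 0, -1, 1, -1]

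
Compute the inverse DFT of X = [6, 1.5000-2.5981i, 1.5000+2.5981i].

x[n] = (1/3) Σ(k=0 to 2) X[k] · e^(2πikn/3)

Computing each x[n]:
x[0] = 3
x[1] = 3
x[2] = 0

x = [3, 3, 0]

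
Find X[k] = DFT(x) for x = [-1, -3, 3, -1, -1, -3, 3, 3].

X[k] = Σ(n=0 to 7) x[n] · ω_8^(nk)
where ω_8 = e^(-2πi/8)

Computing each X[k]:
X[0] = 0
X[1] = 2.8284+2.8284i
X[2] = -8+8i
X[3] = -2.8284+2.8284i
X[4] = 8
X[5] = -2.8284-2.8284i
X[6] = -8-8i
X[7] = 2.8284-2.8284i

X = [0, 2.8284+2.8284i, -8+8i, -2.8284+2.8284i, 8, -2.8284-2.8284i, -8-8i, 2.8284-2.8284i]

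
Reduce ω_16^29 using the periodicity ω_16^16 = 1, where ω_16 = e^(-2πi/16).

Since ω_16^16 = 1, powers reduce modulo 16.
29 mod 16 = 13
So ω_16^29 = ω_16^13 = e^(-2πi·13/16)

ω_16^29 = ω_16^13 = 0.3827+0.9239i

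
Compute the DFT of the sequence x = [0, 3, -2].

X[k] = Σ(n=0 to 2) x[n] · ω_3^(nk)
where ω_3 = e^(-2πi/3)

Computing each X[k]:
X[0] = 1
X[1] = -0.5000-4.3301i
X[2] = -0.5000+4.3301i

X = [1, -0.5000-4.3301i, -0.5000+4.3301i]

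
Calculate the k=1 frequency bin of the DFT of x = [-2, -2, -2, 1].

X[1] = Σ(n=0 to 3) x[n] · ω_4^(1n) where ω_4 = e^(-2πi/4)
= (-2)·ω_4^0 + (-2)·ω_4^1 + (-2)·ω_4^2 + (1)·ω_4^3

X[1] = 3i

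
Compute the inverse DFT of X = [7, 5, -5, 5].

x[n] = (1/4) Σ(k=0 to 3) X[k] · e^(2πikn/4)

Computing each x[n]:
x[0] = 3
x[1] = 3
x[2] = -2
x[3] = 3

x = [3, 3, -2, 3]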